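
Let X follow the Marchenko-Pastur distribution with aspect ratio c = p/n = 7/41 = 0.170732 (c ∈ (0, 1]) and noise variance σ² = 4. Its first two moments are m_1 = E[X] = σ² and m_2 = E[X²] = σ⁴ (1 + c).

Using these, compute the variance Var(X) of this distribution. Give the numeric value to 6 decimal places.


m_1 = E[X] = σ² = 4, so m_1² = 16.
m_2 = E[X²] = σ⁴ (1 + c) = 16 · (1 + 0.170732) = 16 · 1.170732 = 18.731707.
(Note m_2 − m_1² simplifies to c · σ⁴ = 0.170732 · 16.)

Var(X) = m_2 − m_1² = 18.731707 − 16 = 2.731707.


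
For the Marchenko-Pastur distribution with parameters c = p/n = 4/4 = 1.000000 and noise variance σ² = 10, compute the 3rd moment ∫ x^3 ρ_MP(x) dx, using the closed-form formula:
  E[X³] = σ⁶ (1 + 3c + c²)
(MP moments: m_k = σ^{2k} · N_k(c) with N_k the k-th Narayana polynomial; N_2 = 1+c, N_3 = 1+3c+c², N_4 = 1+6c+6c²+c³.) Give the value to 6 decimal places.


E[X³] = σ⁶ (1 + 3c + c²) (third MP moment). With σ² = 10 (so σ⁶ = 1000) and c = 4/4 = 1.000000: E[X³] = 1000 · (1 + 3·1.000000 + (1.000000)²) = 1000 · 5.000000.

So E[X^3] = 5000.000000.


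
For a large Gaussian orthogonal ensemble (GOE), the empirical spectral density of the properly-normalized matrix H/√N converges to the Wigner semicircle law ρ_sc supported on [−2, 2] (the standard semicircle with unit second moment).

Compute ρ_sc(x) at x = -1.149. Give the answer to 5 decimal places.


ρ_sc(x) = (1/(2π)) √(4 − x²). With x = -1.149:
  4 − x² = 4 − (-1.149)² = 4 − 1.320201 = 2.679799.
  √(4 − x²) = 1.637009.
  1/(2π) = 0.159155.
  ρ_sc(-1.149) = 0.159155 · 1.637009 = 0.260538.

Rounded to 5 decimal places: ρ_sc(-1.149) ≈ 0.26054.


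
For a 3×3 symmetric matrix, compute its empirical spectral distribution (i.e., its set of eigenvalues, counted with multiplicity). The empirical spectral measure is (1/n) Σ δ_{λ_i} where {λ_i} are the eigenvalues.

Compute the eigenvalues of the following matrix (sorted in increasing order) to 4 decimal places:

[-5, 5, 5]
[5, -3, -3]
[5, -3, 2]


Since M is real symmetric, all three eigenvalues are real; they are the roots of det(λI − M) = λ³ − (tr M) λ² + s λ − det M, where s is the sum of the principal 2×2 minors.
tr M = -5 + (-3) + 2 = -6.
s = ((-5)·(-3) − 5²) + ((-5)·2 − 5²) + ((-3)·2 − (-3)²) = -10 + (-35) + (-15) = -60.
det M (expand along row 1) = (-5)·(-15) − 5·25 + 5·0 = -50.
Characteristic polynomial: λ³ + 6λ² − 60λ + 50 = 0.
Substitute λ = y + (tr M)/3 = y − 2.000000 to remove the quadratic term: y³ + p·y + q = 0 with p = s − (tr M)²/3 = -72.000000 and q = −2(tr M)³/27 + (tr M)·s/3 − det M = 186.000000.
Three real roots ⇒ use the trigonometric (Viète) form: r = 2√(−p/3) = 9.797959, φ = arccos(3q/(p·r)) = arccos(-0.790981) = 2.483207 rad.
y_k = r·cos(φ/3 − 2πk/3) for k = 0, 1, 2 gives y = 6.628759, 2.934193, -9.562952.
λ_k = y_k − 2.000000 gives λ = 4.6288, 0.9342, -11.5630 (check: the sum is -6.0000 = tr M).

Eigenvalues sorted in increasing order: [-11.5630, 0.9342, 4.6288].


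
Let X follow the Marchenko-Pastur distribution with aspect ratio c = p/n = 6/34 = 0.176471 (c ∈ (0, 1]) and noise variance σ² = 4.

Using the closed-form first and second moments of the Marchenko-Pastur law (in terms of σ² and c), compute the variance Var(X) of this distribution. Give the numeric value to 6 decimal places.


Recall the MP moments m_1 = E[X] = σ² and m_2 = E[X²] = σ⁴ (1 + c).
m_1 = E[X] = σ² = 4, so m_1² = 16.
m_2 = E[X²] = σ⁴ (1 + c) = 16 · (1 + 0.176471) = 16 · 1.176471 = 18.823529.
(Note m_2 − m_1² simplifies to c · σ⁴ = 0.176471 · 16.)

Var(X) = m_2 − m_1² = 18.823529 − 16 = 2.823529.


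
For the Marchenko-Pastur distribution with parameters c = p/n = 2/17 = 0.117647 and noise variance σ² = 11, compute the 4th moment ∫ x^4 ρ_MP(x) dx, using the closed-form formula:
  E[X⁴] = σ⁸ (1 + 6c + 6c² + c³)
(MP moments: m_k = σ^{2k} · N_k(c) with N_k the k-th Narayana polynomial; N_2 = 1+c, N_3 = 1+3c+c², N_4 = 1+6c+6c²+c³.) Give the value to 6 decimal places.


E[X⁴] = σ⁸ (1 + 6c + 6c² + c³) (fourth MP moment). With σ² = 11 (so σ⁸ = 14641) and c = 2/17 = 0.117647: E[X⁴] = 14641 · (1 + 6·0.117647 + 6·(0.117647)² + (0.117647)³) = 14641 · 1.790556.

So E[X^4] = 26215.525544.


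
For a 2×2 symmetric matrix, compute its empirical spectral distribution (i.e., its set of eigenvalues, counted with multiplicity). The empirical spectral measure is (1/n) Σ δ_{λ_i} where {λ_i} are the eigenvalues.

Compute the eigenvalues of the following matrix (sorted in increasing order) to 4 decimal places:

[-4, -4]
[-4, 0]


Since M is real symmetric, both eigenvalues are real; they are the roots of det(λI − M) = λ² − (tr M) λ + det M.
tr M = -4 + 0 = -4.
det M = (-4)·0 − (-4)² = 0 − 16 = -16.
Characteristic polynomial: λ² + 4λ − 16 = 0.
Discriminant Δ = (tr M)² − 4·det M = 16 − (-64) = 80; √Δ = 8.944272.
λ = (tr M ± √Δ)/2 = (-4 ± 8.944272)/2, giving (tr M − √Δ)/2 = -6.4721 and (tr M + √Δ)/2 = 2.4721.

Eigenvalues sorted in increasing order: [-6.4721, 2.4721].


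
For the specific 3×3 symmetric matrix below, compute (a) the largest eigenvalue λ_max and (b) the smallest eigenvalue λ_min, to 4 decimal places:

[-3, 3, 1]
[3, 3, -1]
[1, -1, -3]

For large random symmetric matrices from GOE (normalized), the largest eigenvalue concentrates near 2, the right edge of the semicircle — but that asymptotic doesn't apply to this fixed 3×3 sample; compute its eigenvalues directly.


Since M is real symmetric, all three eigenvalues are real; they are the roots of det(λI − M) = λ³ − (tr M) λ² + s λ − det M, where s is the sum of the principal 2×2 minors.
tr M = -3 + 3 + (-3) = -3.
s = ((-3)·3 − 3²) + ((-3)·(-3) − 1²) + (3·(-3) − (-1)²) = -18 + 8 + (-10) = -20.
det M (expand along row 1) = (-3)·(-10) − 3·(-8) + 1·(-6) = 48.
Characteristic polynomial: λ³ + 3λ² − 20λ − 48 = 0.
Substitute λ = y + (tr M)/3 = y − 1.000000 to remove the quadratic term: y³ + p·y + q = 0 with p = s − (tr M)²/3 = -23.000000 and q = −2(tr M)³/27 + (tr M)·s/3 − det M = -26.000000.
Three real roots ⇒ use the trigonometric (Viète) form: r = 2√(−p/3) = 5.537749, φ = arccos(3q/(p·r)) = arccos(0.612398) = 0.911706 rad.
y_k = r·cos(φ/3 − 2πk/3) for k = 0, 1, 2 gives y = 5.283988, -1.206861, -4.077126.
λ_k = y_k − 1.000000 gives λ = 4.2840, -2.2069, -5.0771 (check: the sum is -3.0000 = tr M).

Hence λ_max = 4.2840 and λ_min = -5.0771.


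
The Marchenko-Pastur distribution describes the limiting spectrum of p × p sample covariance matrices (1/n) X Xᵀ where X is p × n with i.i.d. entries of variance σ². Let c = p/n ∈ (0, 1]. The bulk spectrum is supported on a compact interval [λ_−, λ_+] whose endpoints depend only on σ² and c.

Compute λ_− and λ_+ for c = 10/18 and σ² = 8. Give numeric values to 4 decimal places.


c = 10/18 = 0.555556; √c = 0.745356.
λ_− = σ² (1 − √c)² = 8 · (1 − 0.745356)² = 8 · (0.254644)² = 0.518749.
λ_+ = σ² (1 + √c)² = 8 · (1 + 0.745356)² = 8 · (1.745356)² = 24.370140.

Rounded to 4 decimal places: λ_− ≈ 0.5187, λ_+ ≈ 24.3701.


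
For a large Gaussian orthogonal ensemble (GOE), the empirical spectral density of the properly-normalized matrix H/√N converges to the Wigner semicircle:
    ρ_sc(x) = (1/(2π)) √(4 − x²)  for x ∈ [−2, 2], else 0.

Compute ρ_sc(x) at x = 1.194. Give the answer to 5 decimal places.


ρ_sc(x) = (1/(2π)) √(4 − x²). With x = 1.194:
  4 − x² = 4 − (1.194)² = 4 − 1.425636 = 2.574364.
  √(4 − x²) = 1.604482.
  1/(2π) = 0.159155.
  ρ_sc(1.194) = 0.159155 · 1.604482 = 0.255361.

Rounded to 5 decimal places: ρ_sc(1.194) ≈ 0.25536.


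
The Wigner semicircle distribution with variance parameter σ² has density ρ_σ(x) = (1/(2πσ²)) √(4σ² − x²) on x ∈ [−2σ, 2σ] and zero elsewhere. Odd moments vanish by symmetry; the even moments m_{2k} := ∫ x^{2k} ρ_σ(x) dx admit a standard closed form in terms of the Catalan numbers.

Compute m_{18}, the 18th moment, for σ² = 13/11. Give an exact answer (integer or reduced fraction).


By the scaled semicircle moment identity, m_{2k} = σ^{2k} · C_k with k = 9.
C_9 = (1/(k+1)) · C(2k, k) = (1/10) · C(18, 9) = (1/10) · 48620 = 4862.
σ^{2k} = (σ²)^k = (13/11)^9 = 10604499373/2357947691.

Therefore m_{18} = σ^{18} · C_9 = (10604499373/2357947691) · 4862 = 4687188722866/214358881.


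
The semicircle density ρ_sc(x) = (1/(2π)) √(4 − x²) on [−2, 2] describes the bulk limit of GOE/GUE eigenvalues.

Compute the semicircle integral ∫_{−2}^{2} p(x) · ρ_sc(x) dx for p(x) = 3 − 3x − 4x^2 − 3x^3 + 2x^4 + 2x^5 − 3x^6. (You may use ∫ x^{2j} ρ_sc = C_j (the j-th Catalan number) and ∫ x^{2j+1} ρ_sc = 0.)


Write p(x) = Σ a_i x^i, split into monomials and integrate each against ρ_sc separately.
Using ∫ x^{2j} ρ_sc = C_j = (1/(j+1)) C(2j, j) (Catalan numbers) and ∫ x^{2j+1} ρ_sc = 0 (odd monomials vanish by symmetry):
  i = 0 (even): a_0 · C_{0} = 3 · 1 = 3
  i = 1 (odd): ∫ x^1 ρ_sc = 0 (vanishes)
  i = 2 (even): a_2 · C_{1} = -4 · 1 = -4
  i = 3 (odd): ∫ x^3 ρ_sc = 0 (vanishes)
  i = 4 (even): a_4 · C_{2} = 2 · 2 = 4
  i = 5 (odd): ∫ x^5 ρ_sc = 0 (vanishes)
  i = 6 (even): a_6 · C_{3} = -3 · 5 = -15

Summing the contributions: ∫_{−2}^{2} p(x) ρ_sc(x) dx = 3 + (-4) + 4 + (-15) = -12.


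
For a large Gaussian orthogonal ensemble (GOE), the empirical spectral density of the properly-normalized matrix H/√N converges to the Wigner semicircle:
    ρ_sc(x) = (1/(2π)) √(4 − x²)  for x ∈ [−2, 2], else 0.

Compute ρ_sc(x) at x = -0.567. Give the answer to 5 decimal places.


ρ_sc(x) = (1/(2π)) √(4 − x²). With x = -0.567:
  4 − x² = 4 − (-0.567)² = 4 − 0.321489 = 3.678511.
  √(4 − x²) = 1.917944.
  1/(2π) = 0.159155.
  ρ_sc(-0.567) = 0.159155 · 1.917944 = 0.305250.

Rounded to 5 decimal places: ρ_sc(-0.567) ≈ 0.30525.


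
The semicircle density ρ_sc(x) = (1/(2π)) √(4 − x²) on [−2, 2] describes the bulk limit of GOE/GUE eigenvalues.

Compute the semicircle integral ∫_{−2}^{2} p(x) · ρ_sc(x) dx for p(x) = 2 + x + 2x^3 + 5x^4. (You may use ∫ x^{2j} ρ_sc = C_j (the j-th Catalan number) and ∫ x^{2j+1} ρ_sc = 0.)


Write p(x) = Σ a_i x^i, split into monomials and integrate each against ρ_sc separately.
Using ∫ x^{2j} ρ_sc = C_j = (1/(j+1)) C(2j, j) (Catalan numbers) and ∫ x^{2j+1} ρ_sc = 0 (odd monomials vanish by symmetry):
  i = 0 (even): a_0 · C_{0} = 2 · 1 = 2
  i = 1 (odd): ∫ x^1 ρ_sc = 0 (vanishes)
  i = 3 (odd): ∫ x^3 ρ_sc = 0 (vanishes)
  i = 4 (even): a_4 · C_{2} = 5 · 2 = 10

Summing the contributions: ∫_{−2}^{2} p(x) ρ_sc(x) dx = 2 + 10 = 12.


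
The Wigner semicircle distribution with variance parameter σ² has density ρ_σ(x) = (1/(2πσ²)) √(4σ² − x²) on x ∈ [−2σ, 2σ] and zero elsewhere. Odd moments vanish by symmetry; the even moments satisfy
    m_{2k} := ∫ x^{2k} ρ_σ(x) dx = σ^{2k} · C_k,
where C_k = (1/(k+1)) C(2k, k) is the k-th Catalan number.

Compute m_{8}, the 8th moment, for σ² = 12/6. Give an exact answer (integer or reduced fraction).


By the scaled semicircle moment identity, m_{2k} = σ^{2k} · C_k with k = 4.
C_4 = (1/(k+1)) · C(2k, k) = (1/5) · C(8, 4) = (1/5) · 70 = 14.
σ^{2k} = (σ²)^k = (12/6)^4 = 16.

Therefore m_{8} = σ^{8} · C_4 = 16 · 14 = 224.


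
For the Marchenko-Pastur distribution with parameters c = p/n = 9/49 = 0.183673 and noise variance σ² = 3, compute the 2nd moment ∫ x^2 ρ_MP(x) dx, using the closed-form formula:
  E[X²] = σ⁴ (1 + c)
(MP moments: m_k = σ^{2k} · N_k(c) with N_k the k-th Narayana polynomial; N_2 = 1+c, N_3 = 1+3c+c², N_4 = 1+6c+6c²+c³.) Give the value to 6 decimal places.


E[X²] = σ⁴ (1 + c) (second MP moment). With σ² = 3 (so σ⁴ = 9) and c = 9/49 = 0.183673: E[X²] = 9 · (1 + 0.183673) = 9 · 1.183673.

So E[X^2] = 10.653061.


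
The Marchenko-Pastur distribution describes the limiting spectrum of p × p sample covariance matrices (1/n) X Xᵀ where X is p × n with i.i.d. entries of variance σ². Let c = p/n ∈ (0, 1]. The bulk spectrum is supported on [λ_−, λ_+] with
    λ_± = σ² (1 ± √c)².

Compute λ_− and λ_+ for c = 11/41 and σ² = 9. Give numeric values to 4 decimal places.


c = 11/41 = 0.268293; √c = 0.517970.
λ_− = σ² (1 − √c)² = 9 · (1 − 0.517970)² = 9 · (0.482030)² = 2.091178.
λ_+ = σ² (1 + √c)² = 9 · (1 + 0.517970)² = 9 · (1.517970)² = 20.738090.

Rounded to 4 decimal places: λ_− ≈ 2.0912, λ_+ ≈ 20.7381.


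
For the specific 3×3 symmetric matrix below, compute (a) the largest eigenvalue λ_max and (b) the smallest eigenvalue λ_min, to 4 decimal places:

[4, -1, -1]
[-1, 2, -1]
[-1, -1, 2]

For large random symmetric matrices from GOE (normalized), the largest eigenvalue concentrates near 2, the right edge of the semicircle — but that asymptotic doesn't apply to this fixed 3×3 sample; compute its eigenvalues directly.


Since M is real symmetric, all three eigenvalues are real; they are the roots of det(λI − M) = λ³ − (tr M) λ² + s λ − det M, where s is the sum of the principal 2×2 minors.
tr M = 4 + 2 + 2 = 8.
s = (4·2 − (-1)²) + (4·2 − (-1)²) + (2·2 − (-1)²) = 7 + 7 + 3 = 17.
det M (expand along row 1) = 4·3 − (-1)·(-3) + (-1)·3 = 6.
Characteristic polynomial: λ³ − 8λ² + 17λ − 6 = 0.
Substitute λ = y + (tr M)/3 = y + 2.666667 to remove the quadratic term: y³ + p·y + q = 0 with p = s − (tr M)²/3 = -4.333333 and q = −2(tr M)³/27 + (tr M)·s/3 − det M = 1.407407.
Three real roots ⇒ use the trigonometric (Viète) form: r = 2√(−p/3) = 2.403701, φ = arccos(3q/(p·r)) = arccos(-0.405358) = 1.988167 rad.
y_k = r·cos(φ/3 − 2πk/3) for k = 0, 1, 2 gives y = 1.894886, 0.333333, -2.228219.
λ_k = y_k + 2.666667 gives λ = 4.5616, 3.0000, 0.4384 (check: the sum is 8.0000 = tr M).

Hence λ_max = 4.5616 and λ_min = 0.4384.


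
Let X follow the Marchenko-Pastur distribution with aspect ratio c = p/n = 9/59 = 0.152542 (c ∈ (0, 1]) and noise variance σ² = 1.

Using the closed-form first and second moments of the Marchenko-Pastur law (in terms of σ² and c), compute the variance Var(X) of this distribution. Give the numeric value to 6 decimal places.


Recall the MP moments m_1 = E[X] = σ² and m_2 = E[X²] = σ⁴ (1 + c).
m_1 = E[X] = σ² = 1, so m_1² = 1.
m_2 = E[X²] = σ⁴ (1 + c) = 1 · (1 + 0.152542) = 1 · 1.152542 = 1.152542.
(Note m_2 − m_1² simplifies to c · σ⁴ = 0.152542 · 1.)

Var(X) = m_2 − m_1² = 1.152542 − 1 = 0.152542.


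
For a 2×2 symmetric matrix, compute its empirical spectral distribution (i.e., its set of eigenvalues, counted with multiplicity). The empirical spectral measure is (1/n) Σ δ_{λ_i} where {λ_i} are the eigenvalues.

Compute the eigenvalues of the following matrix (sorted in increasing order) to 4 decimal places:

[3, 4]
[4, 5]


Since M is real symmetric, both eigenvalues are real; they are the roots of det(λI − M) = λ² − (tr M) λ + det M.
tr M = 3 + 5 = 8.
det M = 3·5 − 4² = 15 − 16 = -1.
Characteristic polynomial: λ² − 8λ − 1 = 0.
Discriminant Δ = (tr M)² − 4·det M = 64 − (-4) = 68; √Δ = 8.246211.
λ = (tr M ± √Δ)/2 = (8 ± 8.246211)/2, giving (tr M − √Δ)/2 = -0.1231 and (tr M + √Δ)/2 = 8.1231.

Eigenvalues sorted in increasing order: [-0.1231, 8.1231].


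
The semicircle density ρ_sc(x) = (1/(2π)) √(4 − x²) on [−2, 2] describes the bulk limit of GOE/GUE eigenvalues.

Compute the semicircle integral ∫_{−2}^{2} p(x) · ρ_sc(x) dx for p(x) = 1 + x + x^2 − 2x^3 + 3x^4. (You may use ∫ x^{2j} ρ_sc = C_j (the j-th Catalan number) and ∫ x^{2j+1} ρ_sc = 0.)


Write p(x) = Σ a_i x^i, split into monomials and integrate each against ρ_sc separately.
Using ∫ x^{2j} ρ_sc = C_j = (1/(j+1)) C(2j, j) (Catalan numbers) and ∫ x^{2j+1} ρ_sc = 0 (odd monomials vanish by symmetry):
  i = 0 (even): a_0 · C_{0} = 1 · 1 = 1
  i = 1 (odd): ∫ x^1 ρ_sc = 0 (vanishes)
  i = 2 (even): a_2 · C_{1} = 1 · 1 = 1
  i = 3 (odd): ∫ x^3 ρ_sc = 0 (vanishes)
  i = 4 (even): a_4 · C_{2} = 3 · 2 = 6

Summing the contributions: ∫_{−2}^{2} p(x) ρ_sc(x) dx = 1 + 1 + 6 = 8.


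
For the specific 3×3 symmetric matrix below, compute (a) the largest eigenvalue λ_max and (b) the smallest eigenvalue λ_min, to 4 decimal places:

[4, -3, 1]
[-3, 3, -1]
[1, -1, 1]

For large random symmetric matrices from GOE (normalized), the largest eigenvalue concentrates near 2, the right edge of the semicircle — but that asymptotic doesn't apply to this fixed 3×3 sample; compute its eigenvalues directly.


Since M is real symmetric, all three eigenvalues are real; they are the roots of det(λI − M) = λ³ − (tr M) λ² + s λ − det M, where s is the sum of the principal 2×2 minors.
tr M = 4 + 3 + 1 = 8.
s = (4·3 − (-3)²) + (4·1 − 1²) + (3·1 − (-1)²) = 3 + 3 + 2 = 8.
det M (expand along row 1) = 4·2 − (-3)·(-2) + 1·0 = 2.
Characteristic polynomial: λ³ − 8λ² + 8λ − 2 = 0.
Substitute λ = y + (tr M)/3 = y + 2.666667 to remove the quadratic term: y³ + p·y + q = 0 with p = s − (tr M)²/3 = -13.333333 and q = −2(tr M)³/27 + (tr M)·s/3 − det M = -18.592593.
Three real roots ⇒ use the trigonometric (Viète) form: r = 2√(−p/3) = 4.216370, φ = arccos(3q/(p·r)) = arccos(0.992165) = 0.125265 rad.
y_k = r·cos(φ/3 − 2πk/3) for k = 0, 1, 2 gives y = 4.212695, -1.953924, -2.258771.
λ_k = y_k + 2.666667 gives λ = 6.8794, 0.7127, 0.4079 (check: the sum is 8.0000 = tr M).

Hence λ_max = 6.8794 and λ_min = 0.4079.


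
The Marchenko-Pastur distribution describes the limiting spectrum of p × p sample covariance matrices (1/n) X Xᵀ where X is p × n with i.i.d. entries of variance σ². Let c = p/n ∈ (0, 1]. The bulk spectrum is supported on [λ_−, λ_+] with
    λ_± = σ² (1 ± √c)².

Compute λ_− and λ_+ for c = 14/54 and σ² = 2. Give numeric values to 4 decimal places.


c = 14/54 = 0.259259; √c = 0.509175.
λ_− = σ² (1 − √c)² = 2 · (1 − 0.509175)² = 2 · (0.490825)² = 0.481818.
λ_+ = σ² (1 + √c)² = 2 · (1 + 0.509175)² = 2 · (1.509175)² = 4.555219.

Rounded to 4 decimal places: λ_− ≈ 0.4818, λ_+ ≈ 4.5552.


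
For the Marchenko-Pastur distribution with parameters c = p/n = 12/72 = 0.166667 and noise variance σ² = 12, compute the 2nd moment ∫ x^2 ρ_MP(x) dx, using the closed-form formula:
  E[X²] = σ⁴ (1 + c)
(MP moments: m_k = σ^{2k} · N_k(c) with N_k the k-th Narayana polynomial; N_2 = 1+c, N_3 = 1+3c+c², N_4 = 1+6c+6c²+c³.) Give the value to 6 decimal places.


E[X²] = σ⁴ (1 + c) (second MP moment). With σ² = 12 (so σ⁴ = 144) and c = 12/72 = 0.166667: E[X²] = 144 · (1 + 0.166667) = 144 · 1.166667.

So E[X^2] = 168.000000.


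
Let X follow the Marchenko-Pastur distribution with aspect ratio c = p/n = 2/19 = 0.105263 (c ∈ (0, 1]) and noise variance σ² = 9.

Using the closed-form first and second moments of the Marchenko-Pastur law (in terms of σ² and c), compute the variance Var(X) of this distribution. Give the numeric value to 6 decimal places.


Recall the MP moments m_1 = E[X] = σ² and m_2 = E[X²] = σ⁴ (1 + c).
m_1 = E[X] = σ² = 9, so m_1² = 81.
m_2 = E[X²] = σ⁴ (1 + c) = 81 · (1 + 0.105263) = 81 · 1.105263 = 89.526316.
(Note m_2 − m_1² simplifies to c · σ⁴ = 0.105263 · 81.)

Var(X) = m_2 − m_1² = 89.526316 − 81 = 8.526316.


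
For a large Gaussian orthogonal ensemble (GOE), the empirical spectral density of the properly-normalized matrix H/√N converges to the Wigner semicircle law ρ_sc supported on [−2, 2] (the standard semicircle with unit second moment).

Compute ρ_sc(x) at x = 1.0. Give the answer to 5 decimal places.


ρ_sc(x) = (1/(2π)) √(4 − x²). With x = 1.0:
  4 − x² = 4 − (1.0)² = 4 − 1.000000 = 3.000000.
  √(4 − x²) = 1.732051.
  1/(2π) = 0.159155.
  ρ_sc(1.0) = 0.159155 · 1.732051 = 0.275664.

Rounded to 5 decimal places: ρ_sc(1.0) ≈ 0.27566.


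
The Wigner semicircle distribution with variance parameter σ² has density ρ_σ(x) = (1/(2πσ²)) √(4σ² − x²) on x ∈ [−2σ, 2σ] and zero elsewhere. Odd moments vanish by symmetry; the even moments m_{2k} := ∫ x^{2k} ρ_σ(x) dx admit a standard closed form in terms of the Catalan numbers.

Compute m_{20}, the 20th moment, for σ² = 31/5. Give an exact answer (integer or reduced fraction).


By the scaled semicircle moment identity, m_{2k} = σ^{2k} · C_k with k = 10.
C_10 = (1/(k+1)) · C(2k, k) = (1/11) · C(20, 10) = (1/11) · 184756 = 16796.
σ^{2k} = (σ²)^k = (31/5)^10 = 819628286980801/9765625.

Therefore m_{20} = σ^{20} · C_10 = (819628286980801/9765625) · 16796 = 13766476708129533596/9765625.


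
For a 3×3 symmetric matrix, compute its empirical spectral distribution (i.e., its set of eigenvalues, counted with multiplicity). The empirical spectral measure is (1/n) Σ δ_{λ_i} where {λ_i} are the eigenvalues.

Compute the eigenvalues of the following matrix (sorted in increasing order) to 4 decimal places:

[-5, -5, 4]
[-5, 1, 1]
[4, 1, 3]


Since M is real symmetric, all three eigenvalues are real; they are the roots of det(λI − M) = λ³ − (tr M) λ² + s λ − det M, where s is the sum of the principal 2×2 minors.
tr M = -5 + 1 + 3 = -1.
s = ((-5)·1 − (-5)²) + ((-5)·3 − 4²) + (1·3 − 1²) = -30 + (-31) + 2 = -59.
det M (expand along row 1) = (-5)·2 − (-5)·(-19) + 4·(-9) = -141.
Characteristic polynomial: λ³ + λ² − 59λ + 141 = 0.
Substitute λ = y + (tr M)/3 = y − 0.333333 to remove the quadratic term: y³ + p·y + q = 0 with p = s − (tr M)²/3 = -59.333333 and q = −2(tr M)³/27 + (tr M)·s/3 − det M = 160.740741.
Three real roots ⇒ use the trigonometric (Viète) form: r = 2√(−p/3) = 8.894443, φ = arccos(3q/(p·r)) = arccos(-0.913755) = 2.723229 rad.
y_k = r·cos(φ/3 − 2πk/3) for k = 0, 1, 2 gives y = 5.474762, 3.333333, -8.808095.
λ_k = y_k − 0.333333 gives λ = 5.1414, 3.0000, -9.1414 (check: the sum is -1.0000 = tr M).

Eigenvalues sorted in increasing order: [-9.1414, 3.0000, 5.1414].


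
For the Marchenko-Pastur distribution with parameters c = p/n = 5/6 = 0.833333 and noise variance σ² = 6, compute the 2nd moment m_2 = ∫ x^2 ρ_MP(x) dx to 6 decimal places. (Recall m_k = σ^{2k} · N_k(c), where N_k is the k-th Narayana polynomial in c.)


E[X²] = σ⁴ (1 + c) (second MP moment). With σ² = 6 (so σ⁴ = 36) and c = 5/6 = 0.833333: E[X²] = 36 · (1 + 0.833333) = 36 · 1.833333.

So E[X^2] = 66.000000.


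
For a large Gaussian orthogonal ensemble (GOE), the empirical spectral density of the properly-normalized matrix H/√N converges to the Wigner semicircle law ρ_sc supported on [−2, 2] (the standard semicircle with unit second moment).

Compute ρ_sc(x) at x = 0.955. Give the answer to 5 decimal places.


ρ_sc(x) = (1/(2π)) √(4 − x²). With x = 0.955:
  4 − x² = 4 − (0.955)² = 4 − 0.912025 = 3.087975.
  √(4 − x²) = 1.757263.
  1/(2π) = 0.159155.
  ρ_sc(0.955) = 0.159155 · 1.757263 = 0.279677.

Rounded to 5 decimal places: ρ_sc(0.955) ≈ 0.27968.


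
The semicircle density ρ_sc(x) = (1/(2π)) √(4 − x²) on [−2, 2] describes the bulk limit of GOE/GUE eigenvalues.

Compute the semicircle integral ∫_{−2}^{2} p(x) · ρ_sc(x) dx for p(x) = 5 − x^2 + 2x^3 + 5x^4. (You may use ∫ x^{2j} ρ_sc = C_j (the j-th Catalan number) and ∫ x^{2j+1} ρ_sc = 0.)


Write p(x) = Σ a_i x^i, split into monomials and integrate each against ρ_sc separately.
Using ∫ x^{2j} ρ_sc = C_j = (1/(j+1)) C(2j, j) (Catalan numbers) and ∫ x^{2j+1} ρ_sc = 0 (odd monomials vanish by symmetry):
  i = 0 (even): a_0 · C_{0} = 5 · 1 = 5
  i = 2 (even): a_2 · C_{1} = -1 · 1 = -1
  i = 3 (odd): ∫ x^3 ρ_sc = 0 (vanishes)
  i = 4 (even): a_4 · C_{2} = 5 · 2 = 10

Summing the contributions: ∫_{−2}^{2} p(x) ρ_sc(x) dx = 5 + (-1) + 10 = 14.


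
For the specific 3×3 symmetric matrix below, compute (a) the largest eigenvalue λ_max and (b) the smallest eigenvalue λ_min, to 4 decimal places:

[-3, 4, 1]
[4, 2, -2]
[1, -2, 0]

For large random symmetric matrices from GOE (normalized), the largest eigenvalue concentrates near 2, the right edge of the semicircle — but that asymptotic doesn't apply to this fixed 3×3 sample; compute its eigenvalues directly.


Since M is real symmetric, all three eigenvalues are real; they are the roots of det(λI − M) = λ³ − (tr M) λ² + s λ − det M, where s is the sum of the principal 2×2 minors.
tr M = -3 + 2 + 0 = -1.
s = ((-3)·2 − 4²) + ((-3)·0 − 1²) + (2·0 − (-2)²) = -22 + (-1) + (-4) = -27.
det M (expand along row 1) = (-3)·(-4) − 4·2 + 1·(-10) = -6.
Characteristic polynomial: λ³ + λ² − 27λ + 6 = 0.
Substitute λ = y + (tr M)/3 = y − 0.333333 to remove the quadratic term: y³ + p·y + q = 0 with p = s − (tr M)²/3 = -27.333333 and q = −2(tr M)³/27 + (tr M)·s/3 − det M = 15.074074.
Three real roots ⇒ use the trigonometric (Viète) form: r = 2√(−p/3) = 6.036923, φ = arccos(3q/(p·r)) = arccos(-0.274059) = 1.848407 rad.
y_k = r·cos(φ/3 − 2πk/3) for k = 0, 1, 2 gives y = 4.926840, 0.557841, -5.484681.
λ_k = y_k − 0.333333 gives λ = 4.5935, 0.2245, -5.8180 (check: the sum is -1.0000 = tr M).

Hence λ_max = 4.5935 and λ_min = -5.8180.


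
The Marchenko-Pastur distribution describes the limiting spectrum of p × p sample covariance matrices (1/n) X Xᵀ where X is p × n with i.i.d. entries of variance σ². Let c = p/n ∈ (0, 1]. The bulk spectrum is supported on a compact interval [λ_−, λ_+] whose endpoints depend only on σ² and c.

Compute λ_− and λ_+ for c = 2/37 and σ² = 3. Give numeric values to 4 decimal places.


c = 2/37 = 0.054054; √c = 0.232495.
λ_− = σ² (1 − √c)² = 3 · (1 − 0.232495)² = 3 · (0.767505)² = 1.767190.
λ_+ = σ² (1 + √c)² = 3 · (1 + 0.232495)² = 3 · (1.232495)² = 4.557134.

Rounded to 4 decimal places: λ_− ≈ 1.7672, λ_+ ≈ 4.5571.


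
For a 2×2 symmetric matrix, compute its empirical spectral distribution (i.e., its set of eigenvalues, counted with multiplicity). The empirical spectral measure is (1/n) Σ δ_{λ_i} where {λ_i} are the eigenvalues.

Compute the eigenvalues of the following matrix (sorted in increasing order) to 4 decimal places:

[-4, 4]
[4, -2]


Since M is real symmetric, both eigenvalues are real; they are the roots of det(λI − M) = λ² − (tr M) λ + det M.
tr M = -4 + (-2) = -6.
det M = (-4)·(-2) − 4² = 8 − 16 = -8.
Characteristic polynomial: λ² + 6λ − 8 = 0.
Discriminant Δ = (tr M)² − 4·det M = 36 − (-32) = 68; √Δ = 8.246211.
λ = (tr M ± √Δ)/2 = (-6 ± 8.246211)/2, giving (tr M − √Δ)/2 = -7.1231 and (tr M + √Δ)/2 = 1.1231.

Eigenvalues sorted in increasing order: [-7.1231, 1.1231].


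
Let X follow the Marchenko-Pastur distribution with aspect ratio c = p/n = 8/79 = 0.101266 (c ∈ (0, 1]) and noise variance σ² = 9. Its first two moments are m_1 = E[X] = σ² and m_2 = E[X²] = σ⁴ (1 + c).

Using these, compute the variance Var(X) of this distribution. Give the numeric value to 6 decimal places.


m_1 = E[X] = σ² = 9, so m_1² = 81.
m_2 = E[X²] = σ⁴ (1 + c) = 81 · (1 + 0.101266) = 81 · 1.101266 = 89.202532.
(Note m_2 − m_1² simplifies to c · σ⁴ = 0.101266 · 81.)

Var(X) = m_2 − m_1² = 89.202532 − 81 = 8.202532.


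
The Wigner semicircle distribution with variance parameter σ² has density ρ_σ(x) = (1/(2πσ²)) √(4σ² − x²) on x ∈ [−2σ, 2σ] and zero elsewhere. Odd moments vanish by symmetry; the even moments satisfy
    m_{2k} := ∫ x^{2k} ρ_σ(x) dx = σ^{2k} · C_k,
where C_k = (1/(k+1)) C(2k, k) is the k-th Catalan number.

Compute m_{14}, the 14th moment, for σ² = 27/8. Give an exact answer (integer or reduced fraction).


By the scaled semicircle moment identity, m_{2k} = σ^{2k} · C_k with k = 7.
C_7 = (1/(k+1)) · C(2k, k) = (1/8) · C(14, 7) = (1/8) · 3432 = 429.
σ^{2k} = (σ²)^k = (27/8)^7 = 10460353203/2097152.

Therefore m_{14} = σ^{14} · C_7 = (10460353203/2097152) · 429 = 4487491524087/2097152.


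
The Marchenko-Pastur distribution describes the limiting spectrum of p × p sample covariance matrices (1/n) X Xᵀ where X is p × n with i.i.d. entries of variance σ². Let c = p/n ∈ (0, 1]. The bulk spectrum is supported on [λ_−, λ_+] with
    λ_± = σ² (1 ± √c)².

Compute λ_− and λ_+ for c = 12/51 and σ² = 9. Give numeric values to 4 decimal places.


c = 12/51 = 0.235294; √c = 0.485071.
λ_− = σ² (1 − √c)² = 9 · (1 − 0.485071)² = 9 · (0.514929)² = 2.386365.
λ_+ = σ² (1 + √c)² = 9 · (1 + 0.485071)² = 9 · (1.485071)² = 19.848930.

Rounded to 4 decimal places: λ_− ≈ 2.3864, λ_+ ≈ 19.8489.


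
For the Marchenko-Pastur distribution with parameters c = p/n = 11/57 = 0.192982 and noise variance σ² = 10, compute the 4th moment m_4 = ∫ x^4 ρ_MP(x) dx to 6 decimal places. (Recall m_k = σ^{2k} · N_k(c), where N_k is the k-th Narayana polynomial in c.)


E[X⁴] = σ⁸ (1 + 6c + 6c² + c³) (fourth MP moment). With σ² = 10 (so σ⁸ = 10000) and c = 11/57 = 0.192982: E[X⁴] = 10000 · (1 + 6·0.192982 + 6·(0.192982)² + (0.192982)³) = 10000 · 2.388535.

So E[X^4] = 23885.352038.


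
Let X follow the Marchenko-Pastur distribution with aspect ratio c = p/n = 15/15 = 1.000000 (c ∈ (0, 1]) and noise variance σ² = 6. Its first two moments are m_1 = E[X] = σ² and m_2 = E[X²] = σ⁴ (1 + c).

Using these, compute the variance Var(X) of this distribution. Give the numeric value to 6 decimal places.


m_1 = E[X] = σ² = 6, so m_1² = 36.
m_2 = E[X²] = σ⁴ (1 + c) = 36 · (1 + 1.000000) = 36 · 2.000000 = 72.000000.
(Note m_2 − m_1² simplifies to c · σ⁴ = 1.000000 · 36.)

Var(X) = m_2 − m_1² = 72.000000 − 36 = 36.000000.


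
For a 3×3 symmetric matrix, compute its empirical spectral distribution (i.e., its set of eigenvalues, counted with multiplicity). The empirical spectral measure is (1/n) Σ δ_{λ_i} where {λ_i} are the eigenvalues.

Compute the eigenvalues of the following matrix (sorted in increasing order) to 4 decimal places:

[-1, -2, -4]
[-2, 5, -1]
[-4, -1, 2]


Since M is real symmetric, all three eigenvalues are real; they are the roots of det(λI − M) = λ³ − (tr M) λ² + s λ − det M, where s is the sum of the principal 2×2 minors.
tr M = -1 + 5 + 2 = 6.
s = ((-1)·5 − (-2)²) + ((-1)·2 − (-4)²) + (5·2 − (-1)²) = -9 + (-18) + 9 = -18.
det M (expand along row 1) = (-1)·9 − (-2)·(-8) + (-4)·22 = -113.
Characteristic polynomial: λ³ − 6λ² − 18λ + 113 = 0.
Substitute λ = y + (tr M)/3 = y + 2.000000 to remove the quadratic term: y³ + p·y + q = 0 with p = s − (tr M)²/3 = -30.000000 and q = −2(tr M)³/27 + (tr M)·s/3 − det M = 61.000000.
Three real roots ⇒ use the trigonometric (Viète) form: r = 2√(−p/3) = 6.324555, φ = arccos(3q/(p·r)) = arccos(-0.964495) = 2.874320 rad.
y_k = r·cos(φ/3 − 2πk/3) for k = 0, 1, 2 gives y = 3.637062, 2.662410, -6.299472.
λ_k = y_k + 2.000000 gives λ = 5.6371, 4.6624, -4.2995 (check: the sum is 6.0000 = tr M).

Eigenvalues sorted in increasing order: [-4.2995, 4.6624, 5.6371].


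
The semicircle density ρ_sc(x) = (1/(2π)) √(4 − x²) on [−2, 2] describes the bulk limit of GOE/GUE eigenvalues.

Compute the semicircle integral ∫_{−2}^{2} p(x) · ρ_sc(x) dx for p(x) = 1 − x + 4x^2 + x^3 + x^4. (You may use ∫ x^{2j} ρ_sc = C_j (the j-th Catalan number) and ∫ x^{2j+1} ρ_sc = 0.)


Write p(x) = Σ a_i x^i, split into monomials and integrate each against ρ_sc separately.
Using ∫ x^{2j} ρ_sc = C_j = (1/(j+1)) C(2j, j) (Catalan numbers) and ∫ x^{2j+1} ρ_sc = 0 (odd monomials vanish by symmetry):
  i = 0 (even): a_0 · C_{0} = 1 · 1 = 1
  i = 1 (odd): ∫ x^1 ρ_sc = 0 (vanishes)
  i = 2 (even): a_2 · C_{1} = 4 · 1 = 4
  i = 3 (odd): ∫ x^3 ρ_sc = 0 (vanishes)
  i = 4 (even): a_4 · C_{2} = 1 · 2 = 2

Summing the contributions: ∫_{−2}^{2} p(x) ρ_sc(x) dx = 1 + 4 + 2 = 7.


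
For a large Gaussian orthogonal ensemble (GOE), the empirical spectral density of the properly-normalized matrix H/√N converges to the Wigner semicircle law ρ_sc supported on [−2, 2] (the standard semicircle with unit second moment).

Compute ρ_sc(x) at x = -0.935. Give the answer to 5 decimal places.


ρ_sc(x) = (1/(2π)) √(4 − x²). With x = -0.935:
  4 − x² = 4 − (-0.935)² = 4 − 0.874225 = 3.125775.
  √(4 − x²) = 1.767986.
  1/(2π) = 0.159155.
  ρ_sc(-0.935) = 0.159155 · 1.767986 = 0.281384.

Rounded to 5 decimal places: ρ_sc(-0.935) ≈ 0.28138.


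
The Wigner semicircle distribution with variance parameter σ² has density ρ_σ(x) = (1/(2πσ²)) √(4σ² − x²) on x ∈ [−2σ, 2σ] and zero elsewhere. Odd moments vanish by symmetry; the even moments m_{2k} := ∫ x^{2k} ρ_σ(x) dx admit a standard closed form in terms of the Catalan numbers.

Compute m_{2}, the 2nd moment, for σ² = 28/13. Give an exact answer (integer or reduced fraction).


By the scaled semicircle moment identity, m_{2k} = σ^{2k} · C_k with k = 1.
C_1 = (1/(k+1)) · C(2k, k) = (1/2) · C(2, 1) = (1/2) · 2 = 1.
σ^{2k} = (σ²)^k = (28/13)^1 = 28/13.

Therefore m_{2} = σ^{2} · C_1 = (28/13) · 1 = 28/13.


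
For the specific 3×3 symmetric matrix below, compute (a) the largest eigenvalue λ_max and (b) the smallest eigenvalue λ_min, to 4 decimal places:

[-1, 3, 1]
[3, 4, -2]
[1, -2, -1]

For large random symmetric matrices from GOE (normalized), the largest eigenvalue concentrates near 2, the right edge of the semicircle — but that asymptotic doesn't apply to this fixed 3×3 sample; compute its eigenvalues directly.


Since M is real symmetric, all three eigenvalues are real; they are the roots of det(λI − M) = λ³ − (tr M) λ² + s λ − det M, where s is the sum of the principal 2×2 minors.
tr M = -1 + 4 + (-1) = 2.
s = ((-1)·4 − 3²) + ((-1)·(-1) − 1²) + (4·(-1) − (-2)²) = -13 + 0 + (-8) = -21.
det M (expand along row 1) = (-1)·(-8) − 3·(-1) + 1·(-10) = 1.
Characteristic polynomial: λ³ − 2λ² − 21λ − 1 = 0.
Substitute λ = y + (tr M)/3 = y + 0.666667 to remove the quadratic term: y³ + p·y + q = 0 with p = s − (tr M)²/3 = -22.333333 and q = −2(tr M)³/27 + (tr M)·s/3 − det M = -15.592593.
Three real roots ⇒ use the trigonometric (Viète) form: r = 2√(−p/3) = 5.456902, φ = arccos(3q/(p·r)) = arccos(0.383831) = 1.176855 rad.
y_k = r·cos(φ/3 − 2πk/3) for k = 0, 1, 2 gives y = 5.042384, -0.714509, -4.327875.
λ_k = y_k + 0.666667 gives λ = 5.7091, -0.0478, -3.6612 (check: the sum is 2.0000 = tr M).

Hence λ_max = 5.7091 and λ_min = -3.6612.


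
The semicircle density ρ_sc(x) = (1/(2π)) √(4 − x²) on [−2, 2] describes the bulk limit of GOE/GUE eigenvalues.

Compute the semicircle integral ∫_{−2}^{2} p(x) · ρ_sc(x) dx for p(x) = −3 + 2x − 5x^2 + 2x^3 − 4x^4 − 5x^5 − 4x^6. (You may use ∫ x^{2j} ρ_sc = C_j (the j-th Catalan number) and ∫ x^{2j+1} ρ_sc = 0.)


Write p(x) = Σ a_i x^i, split into monomials and integrate each against ρ_sc separately.
Using ∫ x^{2j} ρ_sc = C_j = (1/(j+1)) C(2j, j) (Catalan numbers) and ∫ x^{2j+1} ρ_sc = 0 (odd monomials vanish by symmetry):
  i = 0 (even): a_0 · C_{0} = -3 · 1 = -3
  i = 1 (odd): ∫ x^1 ρ_sc = 0 (vanishes)
  i = 2 (even): a_2 · C_{1} = -5 · 1 = -5
  i = 3 (odd): ∫ x^3 ρ_sc = 0 (vanishes)
  i = 4 (even): a_4 · C_{2} = -4 · 2 = -8
  i = 5 (odd): ∫ x^5 ρ_sc = 0 (vanishes)
  i = 6 (even): a_6 · C_{3} = -4 · 5 = -20

Summing the contributions: ∫_{−2}^{2} p(x) ρ_sc(x) dx = (-3) + (-5) + (-8) + (-20) = -36.


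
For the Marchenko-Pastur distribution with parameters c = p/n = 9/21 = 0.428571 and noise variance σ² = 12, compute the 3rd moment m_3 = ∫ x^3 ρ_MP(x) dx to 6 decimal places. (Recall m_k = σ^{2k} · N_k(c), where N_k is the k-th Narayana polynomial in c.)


E[X³] = σ⁶ (1 + 3c + c²) (third MP moment). With σ² = 12 (so σ⁶ = 1728) and c = 9/21 = 0.428571: E[X³] = 1728 · (1 + 3·0.428571 + (0.428571)²) = 1728 · 2.469388.

So E[X^3] = 4267.102041.


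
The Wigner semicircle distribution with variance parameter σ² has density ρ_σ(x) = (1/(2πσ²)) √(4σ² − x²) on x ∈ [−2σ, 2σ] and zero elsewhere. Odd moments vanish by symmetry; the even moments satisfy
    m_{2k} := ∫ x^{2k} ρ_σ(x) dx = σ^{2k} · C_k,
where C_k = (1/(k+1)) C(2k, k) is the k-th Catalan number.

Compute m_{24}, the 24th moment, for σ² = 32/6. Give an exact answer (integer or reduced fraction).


By the scaled semicircle moment identity, m_{2k} = σ^{2k} · C_k with k = 12.
C_12 = (1/(k+1)) · C(2k, k) = (1/13) · C(24, 12) = (1/13) · 2704156 = 208012.
σ^{2k} = (σ²)^k = (32/6)^12 = 281474976710656/531441.

Therefore m_{24} = σ^{24} · C_12 = (281474976710656/531441) · 208012 = 58550172855536975872/531441.


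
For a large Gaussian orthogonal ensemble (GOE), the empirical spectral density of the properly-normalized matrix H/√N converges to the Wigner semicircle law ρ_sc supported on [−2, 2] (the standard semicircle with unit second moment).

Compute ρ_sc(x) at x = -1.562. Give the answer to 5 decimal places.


ρ_sc(x) = (1/(2π)) √(4 − x²). With x = -1.562:
  4 − x² = 4 − (-1.562)² = 4 − 2.439844 = 1.560156.
  √(4 − x²) = 1.249062.
  1/(2π) = 0.159155.
  ρ_sc(-1.562) = 0.159155 · 1.249062 = 0.198794.

Rounded to 5 decimal places: ρ_sc(-1.562) ≈ 0.19879.


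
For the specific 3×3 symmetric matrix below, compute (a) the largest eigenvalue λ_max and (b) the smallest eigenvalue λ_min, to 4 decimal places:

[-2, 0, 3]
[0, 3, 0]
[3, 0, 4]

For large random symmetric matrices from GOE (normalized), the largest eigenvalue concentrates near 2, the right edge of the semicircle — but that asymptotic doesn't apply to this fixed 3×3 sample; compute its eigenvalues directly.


Since M is real symmetric, all three eigenvalues are real; they are the roots of det(λI − M) = λ³ − (tr M) λ² + s λ − det M, where s is the sum of the principal 2×2 minors.
tr M = -2 + 3 + 4 = 5.
s = ((-2)·3 − 0²) + ((-2)·4 − 3²) + (3·4 − 0²) = -6 + (-17) + 12 = -11.
det M (expand along row 1) = (-2)·12 − 0·0 + 3·(-9) = -51.
Characteristic polynomial: λ³ − 5λ² − 11λ + 51 = 0.
Substitute λ = y + (tr M)/3 = y + 1.666667 to remove the quadratic term: y³ + p·y + q = 0 with p = s − (tr M)²/3 = -19.333333 and q = −2(tr M)³/27 + (tr M)·s/3 − det M = 23.407407.
Three real roots ⇒ use the trigonometric (Viète) form: r = 2√(−p/3) = 5.077182, φ = arccos(3q/(p·r)) = arccos(-0.715394) = 2.367984 rad.
y_k = r·cos(φ/3 − 2πk/3) for k = 0, 1, 2 gives y = 3.575974, 1.333333, -4.909307.
λ_k = y_k + 1.666667 gives λ = 5.2426, 3.0000, -3.2426 (check: the sum is 5.0000 = tr M).

Hence λ_max = 5.2426 and λ_min = -3.2426.


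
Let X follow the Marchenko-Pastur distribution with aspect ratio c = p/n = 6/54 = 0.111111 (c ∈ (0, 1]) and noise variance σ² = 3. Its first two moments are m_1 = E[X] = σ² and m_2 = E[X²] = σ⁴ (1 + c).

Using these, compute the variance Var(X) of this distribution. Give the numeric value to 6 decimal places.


m_1 = E[X] = σ² = 3, so m_1² = 9.
m_2 = E[X²] = σ⁴ (1 + c) = 9 · (1 + 0.111111) = 9 · 1.111111 = 10.000000.
(Note m_2 − m_1² simplifies to c · σ⁴ = 0.111111 · 9.)

Var(X) = m_2 − m_1² = 10.000000 − 9 = 1.000000.


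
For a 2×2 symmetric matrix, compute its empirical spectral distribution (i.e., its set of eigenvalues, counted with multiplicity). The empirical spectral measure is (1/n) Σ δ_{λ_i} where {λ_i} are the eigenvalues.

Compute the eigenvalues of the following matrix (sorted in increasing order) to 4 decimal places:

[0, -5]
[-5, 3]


Since M is real symmetric, both eigenvalues are real; they are the roots of det(λI − M) = λ² − (tr M) λ + det M.
tr M = 0 + 3 = 3.
det M = 0·3 − (-5)² = 0 − 25 = -25.
Characteristic polynomial: λ² − 3λ − 25 = 0.
Discriminant Δ = (tr M)² − 4·det M = 9 − (-100) = 109; √Δ = 10.440307.
λ = (tr M ± √Δ)/2 = (3 ± 10.440307)/2, giving (tr M − √Δ)/2 = -3.7202 and (tr M + √Δ)/2 = 6.7202.

Eigenvalues sorted in increasing order: [-3.7202, 6.7202].
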